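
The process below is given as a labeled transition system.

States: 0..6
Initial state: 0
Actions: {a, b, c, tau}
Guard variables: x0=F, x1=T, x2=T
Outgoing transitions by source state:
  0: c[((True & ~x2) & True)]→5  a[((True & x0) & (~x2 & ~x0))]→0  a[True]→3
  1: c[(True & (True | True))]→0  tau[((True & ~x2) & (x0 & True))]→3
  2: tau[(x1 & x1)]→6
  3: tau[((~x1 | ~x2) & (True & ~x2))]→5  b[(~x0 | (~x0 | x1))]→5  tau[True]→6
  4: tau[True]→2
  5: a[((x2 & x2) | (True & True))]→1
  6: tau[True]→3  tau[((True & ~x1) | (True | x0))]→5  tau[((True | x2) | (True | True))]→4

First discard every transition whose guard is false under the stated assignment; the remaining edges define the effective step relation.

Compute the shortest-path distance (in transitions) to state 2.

Answer: 4

Working:
Layered search for 2:
  Layer 0: {0}
  Layer 1: {3}
  Layer 2: {5,6}
  Layer 3: {1,4}
  Layer 4: {2}
depth(2)=4, e.g. a·tau·tau·tau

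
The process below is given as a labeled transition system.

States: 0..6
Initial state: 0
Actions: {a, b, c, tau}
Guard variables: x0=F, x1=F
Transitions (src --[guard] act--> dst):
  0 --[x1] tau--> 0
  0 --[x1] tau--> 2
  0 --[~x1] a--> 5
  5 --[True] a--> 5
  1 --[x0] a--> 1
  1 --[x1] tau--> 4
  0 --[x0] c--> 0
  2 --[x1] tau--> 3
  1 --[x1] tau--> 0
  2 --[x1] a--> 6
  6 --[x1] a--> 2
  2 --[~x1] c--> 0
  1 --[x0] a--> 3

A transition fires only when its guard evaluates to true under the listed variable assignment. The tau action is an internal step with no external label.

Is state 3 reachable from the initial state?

Guard filter leaves 3 enabled edge(s).
L0 = {0}
L1 = {5}  now seen {0,5}
R = {0,5}

Answer: UNREACHABLE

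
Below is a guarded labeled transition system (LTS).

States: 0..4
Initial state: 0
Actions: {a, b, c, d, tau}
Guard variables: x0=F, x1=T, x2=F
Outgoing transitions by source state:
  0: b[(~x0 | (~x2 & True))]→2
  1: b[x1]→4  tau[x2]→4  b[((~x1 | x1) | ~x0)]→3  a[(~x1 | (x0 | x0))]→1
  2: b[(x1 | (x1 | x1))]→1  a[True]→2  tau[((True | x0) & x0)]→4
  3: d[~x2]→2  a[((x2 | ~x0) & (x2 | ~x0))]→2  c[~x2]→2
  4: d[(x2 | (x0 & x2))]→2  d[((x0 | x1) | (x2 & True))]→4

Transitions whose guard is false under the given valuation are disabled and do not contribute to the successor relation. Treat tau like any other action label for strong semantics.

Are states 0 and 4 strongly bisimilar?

Answer: NOT BISIMILAR

Analysis:
Compute ~ classes (split until stable):
  P[0] = {{0,1,2,3,4}}
  P[1] = {{0,1},{2},{3},{4}}
  P[2] = {{0},{1},{2},{3},{4}}
Fixed point at round 3; 5 class(es).
0∈{0}, 4∈{4}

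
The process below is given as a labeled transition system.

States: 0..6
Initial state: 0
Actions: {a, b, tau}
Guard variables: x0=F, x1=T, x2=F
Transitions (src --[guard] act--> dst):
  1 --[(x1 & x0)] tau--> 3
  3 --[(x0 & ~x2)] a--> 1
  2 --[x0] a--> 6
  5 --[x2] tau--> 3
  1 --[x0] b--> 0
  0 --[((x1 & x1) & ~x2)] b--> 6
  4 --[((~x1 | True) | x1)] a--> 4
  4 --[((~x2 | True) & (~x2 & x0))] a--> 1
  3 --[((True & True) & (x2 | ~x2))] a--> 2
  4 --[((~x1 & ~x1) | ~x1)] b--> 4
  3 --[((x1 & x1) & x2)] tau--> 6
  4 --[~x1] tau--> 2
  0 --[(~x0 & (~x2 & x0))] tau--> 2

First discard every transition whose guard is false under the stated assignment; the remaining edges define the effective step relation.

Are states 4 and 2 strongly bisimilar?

Answer: NOT BISIMILAR

Trace:
Refine partition for ~:
  round 0: {{0,1,2,3,4,5,6}}
  round 1: {{0},{1,2,5,6},{3,4}}
  round 2: {{0},{1,2,5,6},{3},{4}}
4 equivalence class(es) (converged in 3)
[4]={4}  [2]={1,2,5,6}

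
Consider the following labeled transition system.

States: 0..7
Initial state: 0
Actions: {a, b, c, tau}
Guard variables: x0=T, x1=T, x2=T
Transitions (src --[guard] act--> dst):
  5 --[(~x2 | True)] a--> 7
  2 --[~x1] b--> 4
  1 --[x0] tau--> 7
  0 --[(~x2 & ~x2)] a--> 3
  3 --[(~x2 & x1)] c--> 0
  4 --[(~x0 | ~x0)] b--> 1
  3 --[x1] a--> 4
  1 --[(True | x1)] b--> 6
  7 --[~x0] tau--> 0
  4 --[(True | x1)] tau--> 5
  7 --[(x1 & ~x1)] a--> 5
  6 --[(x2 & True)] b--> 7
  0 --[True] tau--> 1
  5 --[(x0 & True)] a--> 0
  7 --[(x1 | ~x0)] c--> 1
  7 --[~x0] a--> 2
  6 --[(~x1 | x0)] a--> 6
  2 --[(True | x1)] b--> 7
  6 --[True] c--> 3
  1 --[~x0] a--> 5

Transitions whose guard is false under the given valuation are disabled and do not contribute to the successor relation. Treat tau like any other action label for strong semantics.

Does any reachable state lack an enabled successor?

Reachable = {0,1,3,4,5,6,7}
  0: tau→1  [1 exit(s)]
  1: b→6  tau→7  [2 exit(s)]
  3: a→4  [1 exit(s)]
  4: tau→5  [1 exit(s)]
  5: a→0  a→7  [2 exit(s)]
  6: a→6  b→7  c→3  [3 exit(s)]
  7: c→1  [1 exit(s)]

Answer: DEADLOCK-FREE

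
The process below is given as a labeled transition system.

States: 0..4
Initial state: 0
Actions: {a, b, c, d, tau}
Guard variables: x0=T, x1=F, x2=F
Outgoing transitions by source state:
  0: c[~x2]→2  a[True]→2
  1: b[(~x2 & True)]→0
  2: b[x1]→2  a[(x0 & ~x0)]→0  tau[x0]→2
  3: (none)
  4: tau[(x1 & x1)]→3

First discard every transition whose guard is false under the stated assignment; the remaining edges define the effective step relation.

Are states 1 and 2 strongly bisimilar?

Answer: NOT BISIMILAR

Analysis:
Refine partition for ~:
  π0 = {{0,1,2,3,4}}
  π1 = {{0},{1},{2},{3,4}}
4 equivalence class(es) (converged in 2)
class of 1: {1}; class of 2: {2}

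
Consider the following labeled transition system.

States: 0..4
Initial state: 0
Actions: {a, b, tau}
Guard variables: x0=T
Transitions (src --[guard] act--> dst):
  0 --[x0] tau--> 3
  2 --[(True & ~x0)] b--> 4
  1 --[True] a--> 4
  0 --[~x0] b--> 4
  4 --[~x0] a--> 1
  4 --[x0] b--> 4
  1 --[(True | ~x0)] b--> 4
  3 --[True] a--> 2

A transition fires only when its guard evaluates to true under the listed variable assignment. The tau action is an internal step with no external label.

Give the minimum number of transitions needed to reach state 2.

Answer: 2

Trace:
BFS to 2:
  L0 = {0}
  L1 = {3}
  L2 = {2}
2 enters at depth 2; path tau·a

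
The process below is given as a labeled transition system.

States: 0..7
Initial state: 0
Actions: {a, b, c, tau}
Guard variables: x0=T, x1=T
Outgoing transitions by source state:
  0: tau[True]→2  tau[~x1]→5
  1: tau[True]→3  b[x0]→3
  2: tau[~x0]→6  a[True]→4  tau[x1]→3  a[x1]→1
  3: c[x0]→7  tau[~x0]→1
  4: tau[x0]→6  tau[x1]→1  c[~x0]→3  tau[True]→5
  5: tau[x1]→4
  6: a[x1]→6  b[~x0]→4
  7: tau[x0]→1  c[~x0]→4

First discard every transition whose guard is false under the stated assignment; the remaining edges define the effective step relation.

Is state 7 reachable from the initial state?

13 transition(s) survive guard evaluation.
L0 = {0}
L1 = {2}  cumulative {0,2}
L2 = {1,3,4}  cumulative {0,1,2,3,4}
L3 = {5,6,7}  cumulative {0,1,2,3,4,5,6,7}
R = {0,1,2,3,4,5,6,7}
witness 7: tau·tau·c

Answer: REACHABLE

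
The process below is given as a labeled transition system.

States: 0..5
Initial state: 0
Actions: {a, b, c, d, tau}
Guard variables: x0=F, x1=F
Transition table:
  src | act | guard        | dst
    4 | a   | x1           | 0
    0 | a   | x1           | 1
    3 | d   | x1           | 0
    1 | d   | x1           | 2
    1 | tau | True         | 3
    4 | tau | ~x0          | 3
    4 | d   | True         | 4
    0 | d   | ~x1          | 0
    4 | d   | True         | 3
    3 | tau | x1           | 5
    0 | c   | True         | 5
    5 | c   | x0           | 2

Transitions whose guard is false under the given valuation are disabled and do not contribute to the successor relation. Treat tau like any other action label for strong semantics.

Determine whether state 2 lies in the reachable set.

Answer: UNREACHABLE

Analysis:
Guard filter leaves 6 enabled edge(s).
Layer 0: {0}
Layer 1: {5}  now seen {0,5}
Reachable = {0,5}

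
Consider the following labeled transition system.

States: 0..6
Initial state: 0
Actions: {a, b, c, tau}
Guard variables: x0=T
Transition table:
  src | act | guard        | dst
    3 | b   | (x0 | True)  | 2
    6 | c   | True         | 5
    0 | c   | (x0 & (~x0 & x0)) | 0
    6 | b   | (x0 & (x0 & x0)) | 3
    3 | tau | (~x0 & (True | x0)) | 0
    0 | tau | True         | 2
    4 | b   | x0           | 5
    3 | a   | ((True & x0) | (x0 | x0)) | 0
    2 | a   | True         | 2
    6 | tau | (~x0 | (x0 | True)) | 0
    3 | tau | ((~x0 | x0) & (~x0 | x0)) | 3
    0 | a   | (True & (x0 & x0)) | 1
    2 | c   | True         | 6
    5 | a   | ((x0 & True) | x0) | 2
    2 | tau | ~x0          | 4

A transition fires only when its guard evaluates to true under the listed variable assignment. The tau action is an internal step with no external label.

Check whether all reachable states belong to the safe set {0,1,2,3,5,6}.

Inv-set: {0,1,2,3,5,6}
Reachable = {0,1,2,3,5,6}
  0: ✓
  1: ✓
  2: ✓
  3: ✓
  5: ✓
  6: ✓

Answer: INVARIANT HOLDS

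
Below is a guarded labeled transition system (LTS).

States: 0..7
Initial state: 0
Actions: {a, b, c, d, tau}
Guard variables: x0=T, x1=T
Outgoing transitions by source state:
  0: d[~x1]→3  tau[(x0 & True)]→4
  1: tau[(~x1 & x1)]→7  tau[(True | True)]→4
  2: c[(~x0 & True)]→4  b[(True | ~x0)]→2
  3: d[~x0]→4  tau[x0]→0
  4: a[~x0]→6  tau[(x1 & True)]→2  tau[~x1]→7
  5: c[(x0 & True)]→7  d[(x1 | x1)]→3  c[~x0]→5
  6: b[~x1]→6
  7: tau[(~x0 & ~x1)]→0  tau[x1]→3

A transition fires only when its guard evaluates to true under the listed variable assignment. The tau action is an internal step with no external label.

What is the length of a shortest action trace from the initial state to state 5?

Answer: UNREACHABLE

Working:
Breadth-first toward 5:
  L0 = {0}
  L1 = {4}
  L2 = {2}
5 never appears.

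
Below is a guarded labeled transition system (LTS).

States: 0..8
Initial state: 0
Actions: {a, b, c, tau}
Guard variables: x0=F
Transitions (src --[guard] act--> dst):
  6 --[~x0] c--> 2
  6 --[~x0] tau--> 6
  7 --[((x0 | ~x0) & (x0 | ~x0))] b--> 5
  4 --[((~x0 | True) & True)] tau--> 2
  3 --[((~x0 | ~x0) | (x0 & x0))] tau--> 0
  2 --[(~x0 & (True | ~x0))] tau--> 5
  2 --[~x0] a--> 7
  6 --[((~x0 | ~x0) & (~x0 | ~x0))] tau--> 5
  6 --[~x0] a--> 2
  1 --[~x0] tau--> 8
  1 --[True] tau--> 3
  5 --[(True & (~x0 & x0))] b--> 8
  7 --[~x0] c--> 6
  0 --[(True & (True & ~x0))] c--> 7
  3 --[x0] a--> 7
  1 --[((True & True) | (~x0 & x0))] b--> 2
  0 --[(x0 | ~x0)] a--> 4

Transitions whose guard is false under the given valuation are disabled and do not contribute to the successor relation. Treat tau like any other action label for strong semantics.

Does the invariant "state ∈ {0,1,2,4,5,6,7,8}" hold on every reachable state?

Allowed set {0,1,2,4,5,6,7,8}
R = {0,2,4,5,6,7}
  0: safe
  2: safe
  4: safe
  5: safe
  6: safe
  7: safe

Answer: INVARIANT HOLDS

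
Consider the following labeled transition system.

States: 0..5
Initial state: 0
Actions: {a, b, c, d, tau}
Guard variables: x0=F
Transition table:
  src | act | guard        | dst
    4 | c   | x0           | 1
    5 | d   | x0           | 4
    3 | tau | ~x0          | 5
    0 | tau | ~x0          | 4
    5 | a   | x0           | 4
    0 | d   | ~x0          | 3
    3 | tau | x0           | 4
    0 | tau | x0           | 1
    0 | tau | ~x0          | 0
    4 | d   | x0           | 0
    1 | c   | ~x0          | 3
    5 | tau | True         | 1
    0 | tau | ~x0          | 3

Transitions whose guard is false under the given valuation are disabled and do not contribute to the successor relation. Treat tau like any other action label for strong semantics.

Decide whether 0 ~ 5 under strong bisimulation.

Answer: NOT BISIMILAR

Analysis:
Refine partition for ~:
  π0 = {{0,1,2,3,4,5}}
  π1 = {{0},{1},{2,4},{3,5}}
  π2 = {{0},{1},{2,4},{3},{5}}
Fixed point at round 3; 5 class(es).
[0]={0}  [5]={5}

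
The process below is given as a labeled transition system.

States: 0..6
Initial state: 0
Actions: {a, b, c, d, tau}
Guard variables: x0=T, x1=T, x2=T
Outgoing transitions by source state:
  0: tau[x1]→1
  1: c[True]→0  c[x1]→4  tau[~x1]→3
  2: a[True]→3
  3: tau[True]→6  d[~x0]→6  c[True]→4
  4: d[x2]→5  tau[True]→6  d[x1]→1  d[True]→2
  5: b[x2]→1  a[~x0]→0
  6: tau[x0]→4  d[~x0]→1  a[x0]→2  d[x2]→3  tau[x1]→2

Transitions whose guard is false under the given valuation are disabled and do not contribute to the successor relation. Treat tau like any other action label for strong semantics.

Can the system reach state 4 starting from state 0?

Guard filter leaves 15 enabled edge(s).
L0 = {0}
L1 = {1}  cumulative {0,1}
L2 = {4}  cumulative {0,1,4}
L3 = {2,5,6}  cumulative {0,1,2,4,5,6}
L4 = {3}  cumulative {0,1,2,3,4,5,6}
Reachable = {0,1,2,3,4,5,6}
Path to 4: tau·c

Answer: REACHABLE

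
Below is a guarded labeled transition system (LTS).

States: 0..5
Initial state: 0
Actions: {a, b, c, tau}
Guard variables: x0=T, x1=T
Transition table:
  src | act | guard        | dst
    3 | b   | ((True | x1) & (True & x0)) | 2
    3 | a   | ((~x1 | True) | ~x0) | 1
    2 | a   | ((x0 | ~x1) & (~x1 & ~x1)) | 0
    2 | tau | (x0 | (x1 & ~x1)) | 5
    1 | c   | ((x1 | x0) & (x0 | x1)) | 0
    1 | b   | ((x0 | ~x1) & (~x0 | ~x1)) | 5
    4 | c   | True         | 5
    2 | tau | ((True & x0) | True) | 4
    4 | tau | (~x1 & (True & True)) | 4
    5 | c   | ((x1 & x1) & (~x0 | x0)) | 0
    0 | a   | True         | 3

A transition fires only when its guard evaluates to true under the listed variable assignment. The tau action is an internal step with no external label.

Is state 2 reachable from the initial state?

Guard filter leaves 8 enabled edge(s).
L0 = {0}
L1 = {3}  cumulative {0,3}
L2 = {1,2}  cumulative {0,1,2,3}
L3 = {4,5}  cumulative {0,1,2,3,4,5}
Reachable = {0,1,2,3,4,5}
trace reaching 2: a·b

Answer: REACHABLE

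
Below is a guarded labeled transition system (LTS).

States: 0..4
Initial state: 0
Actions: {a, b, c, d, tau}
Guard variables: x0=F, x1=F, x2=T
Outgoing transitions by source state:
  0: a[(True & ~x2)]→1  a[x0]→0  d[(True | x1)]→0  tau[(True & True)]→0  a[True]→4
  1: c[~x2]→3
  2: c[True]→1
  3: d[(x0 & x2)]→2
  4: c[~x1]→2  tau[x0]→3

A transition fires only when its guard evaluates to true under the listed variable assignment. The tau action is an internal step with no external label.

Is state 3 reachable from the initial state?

Answer: UNREACHABLE

Trace:
After dropping false guards: 5 live edges.
depth 0: {0}
depth 1: {4}  now seen {0,4}
depth 2: {2}  now seen {0,2,4}
depth 3: {1}  now seen {0,1,2,4}
R = {0,1,2,4}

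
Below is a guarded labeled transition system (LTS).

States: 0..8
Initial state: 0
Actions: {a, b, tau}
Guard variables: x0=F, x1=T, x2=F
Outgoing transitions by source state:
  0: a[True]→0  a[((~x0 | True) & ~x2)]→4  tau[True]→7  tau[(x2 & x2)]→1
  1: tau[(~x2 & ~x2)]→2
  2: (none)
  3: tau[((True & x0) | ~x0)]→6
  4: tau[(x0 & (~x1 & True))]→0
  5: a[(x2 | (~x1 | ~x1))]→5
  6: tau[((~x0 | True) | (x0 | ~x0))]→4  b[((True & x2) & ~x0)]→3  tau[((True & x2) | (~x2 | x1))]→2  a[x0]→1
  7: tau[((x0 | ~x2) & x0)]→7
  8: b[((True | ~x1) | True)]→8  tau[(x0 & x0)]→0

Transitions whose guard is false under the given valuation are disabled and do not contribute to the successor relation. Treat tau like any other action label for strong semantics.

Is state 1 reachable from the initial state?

Answer: UNREACHABLE

Analysis:
Guard filter leaves 8 enabled edge(s).
Layer 0: {0}
Layer 1: {4,7}  now seen {0,4,7}
Reach set: {0,4,7}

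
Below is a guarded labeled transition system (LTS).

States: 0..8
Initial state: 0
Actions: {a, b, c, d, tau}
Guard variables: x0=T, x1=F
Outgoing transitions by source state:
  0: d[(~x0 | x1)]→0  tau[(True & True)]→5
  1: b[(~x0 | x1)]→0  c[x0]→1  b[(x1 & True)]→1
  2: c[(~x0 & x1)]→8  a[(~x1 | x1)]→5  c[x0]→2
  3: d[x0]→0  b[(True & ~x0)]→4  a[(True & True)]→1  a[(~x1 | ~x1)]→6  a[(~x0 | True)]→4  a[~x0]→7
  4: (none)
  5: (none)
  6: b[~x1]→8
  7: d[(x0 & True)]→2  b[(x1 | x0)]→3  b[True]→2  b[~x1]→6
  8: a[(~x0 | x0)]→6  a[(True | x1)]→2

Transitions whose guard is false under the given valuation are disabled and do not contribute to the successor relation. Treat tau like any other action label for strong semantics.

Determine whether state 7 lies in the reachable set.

Answer: UNREACHABLE

Trace:
Guard filter leaves 15 enabled edge(s).
Layer 0: {0}
Layer 1: {5}  cumulative {0,5}
R = {0,5}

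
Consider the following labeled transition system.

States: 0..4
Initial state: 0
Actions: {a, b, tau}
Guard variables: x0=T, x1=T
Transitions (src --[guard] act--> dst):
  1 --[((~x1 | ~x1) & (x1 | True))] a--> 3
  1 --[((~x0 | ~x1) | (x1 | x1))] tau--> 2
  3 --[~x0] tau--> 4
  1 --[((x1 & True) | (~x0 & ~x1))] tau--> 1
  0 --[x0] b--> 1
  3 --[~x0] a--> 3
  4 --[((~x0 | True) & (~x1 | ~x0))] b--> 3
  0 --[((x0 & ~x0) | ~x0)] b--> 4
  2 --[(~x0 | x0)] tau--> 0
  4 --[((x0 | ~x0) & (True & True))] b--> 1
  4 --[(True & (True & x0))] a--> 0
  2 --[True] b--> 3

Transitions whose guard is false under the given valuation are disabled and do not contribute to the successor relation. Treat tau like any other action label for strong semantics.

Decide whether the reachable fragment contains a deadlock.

Answer: DEADLOCK at state 3

Working:
R = {0,1,2,3}
  0: b→1  [deg 1]
  1: tau→1  tau→2  [deg 2]
  2: b→3  tau→0  [deg 2]
  3: ∅  [STUCK]
Path to 3: b·tau·b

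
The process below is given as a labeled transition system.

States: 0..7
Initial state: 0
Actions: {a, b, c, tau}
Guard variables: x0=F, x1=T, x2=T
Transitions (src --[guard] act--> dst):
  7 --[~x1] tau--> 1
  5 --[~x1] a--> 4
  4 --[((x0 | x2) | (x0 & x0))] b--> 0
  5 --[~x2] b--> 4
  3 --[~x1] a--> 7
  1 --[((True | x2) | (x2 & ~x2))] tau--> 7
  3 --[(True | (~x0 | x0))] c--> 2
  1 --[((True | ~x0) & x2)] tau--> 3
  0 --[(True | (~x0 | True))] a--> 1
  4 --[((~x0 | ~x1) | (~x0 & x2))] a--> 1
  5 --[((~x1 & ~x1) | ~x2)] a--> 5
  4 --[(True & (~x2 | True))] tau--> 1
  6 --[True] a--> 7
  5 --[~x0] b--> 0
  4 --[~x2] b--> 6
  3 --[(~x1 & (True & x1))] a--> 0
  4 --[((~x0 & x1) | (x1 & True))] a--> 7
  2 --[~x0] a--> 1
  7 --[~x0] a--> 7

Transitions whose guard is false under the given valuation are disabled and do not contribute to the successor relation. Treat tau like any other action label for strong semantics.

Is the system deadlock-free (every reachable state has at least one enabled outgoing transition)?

R = {0,1,2,3,7}
  0: a→1  [deg 1]
  1: tau→3  tau→7  [deg 2]
  2: a→1  [deg 1]
  3: c→2  [deg 1]
  7: a→7  [deg 1]

Answer: DEADLOCK-FREE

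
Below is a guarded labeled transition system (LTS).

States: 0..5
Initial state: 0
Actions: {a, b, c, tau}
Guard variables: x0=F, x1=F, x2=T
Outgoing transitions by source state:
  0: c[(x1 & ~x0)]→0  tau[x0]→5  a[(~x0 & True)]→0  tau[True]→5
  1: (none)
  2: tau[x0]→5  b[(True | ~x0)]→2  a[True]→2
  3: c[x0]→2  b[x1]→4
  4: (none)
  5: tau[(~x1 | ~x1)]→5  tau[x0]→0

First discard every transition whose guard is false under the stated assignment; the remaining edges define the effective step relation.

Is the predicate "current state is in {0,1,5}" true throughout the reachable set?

Answer: INVARIANT HOLDS

Trace:
Safe = {0,1,5}
Reach set: {0,5}
  0: ok
  5: ok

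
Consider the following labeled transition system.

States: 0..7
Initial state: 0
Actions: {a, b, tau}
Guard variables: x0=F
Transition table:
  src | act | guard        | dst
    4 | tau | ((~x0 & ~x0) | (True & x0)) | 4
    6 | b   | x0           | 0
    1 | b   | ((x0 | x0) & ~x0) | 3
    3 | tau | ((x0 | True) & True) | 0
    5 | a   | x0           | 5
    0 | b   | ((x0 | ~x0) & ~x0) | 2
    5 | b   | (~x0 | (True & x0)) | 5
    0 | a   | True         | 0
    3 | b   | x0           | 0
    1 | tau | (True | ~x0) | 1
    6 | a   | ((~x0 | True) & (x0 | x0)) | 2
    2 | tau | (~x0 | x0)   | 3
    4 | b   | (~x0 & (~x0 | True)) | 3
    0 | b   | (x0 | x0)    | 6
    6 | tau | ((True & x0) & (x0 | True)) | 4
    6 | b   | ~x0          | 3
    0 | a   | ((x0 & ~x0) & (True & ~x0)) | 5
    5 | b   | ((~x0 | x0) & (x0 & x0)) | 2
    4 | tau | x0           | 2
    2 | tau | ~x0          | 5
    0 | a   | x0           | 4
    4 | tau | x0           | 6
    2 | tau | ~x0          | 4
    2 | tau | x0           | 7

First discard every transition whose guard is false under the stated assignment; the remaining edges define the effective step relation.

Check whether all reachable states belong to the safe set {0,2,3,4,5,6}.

Answer: INVARIANT HOLDS

Analysis:
Safe = {0,2,3,4,5,6}
Reach set: {0,2,3,4,5}
  0: ok
  2: ok
  3: ok
  4: ok
  5: ok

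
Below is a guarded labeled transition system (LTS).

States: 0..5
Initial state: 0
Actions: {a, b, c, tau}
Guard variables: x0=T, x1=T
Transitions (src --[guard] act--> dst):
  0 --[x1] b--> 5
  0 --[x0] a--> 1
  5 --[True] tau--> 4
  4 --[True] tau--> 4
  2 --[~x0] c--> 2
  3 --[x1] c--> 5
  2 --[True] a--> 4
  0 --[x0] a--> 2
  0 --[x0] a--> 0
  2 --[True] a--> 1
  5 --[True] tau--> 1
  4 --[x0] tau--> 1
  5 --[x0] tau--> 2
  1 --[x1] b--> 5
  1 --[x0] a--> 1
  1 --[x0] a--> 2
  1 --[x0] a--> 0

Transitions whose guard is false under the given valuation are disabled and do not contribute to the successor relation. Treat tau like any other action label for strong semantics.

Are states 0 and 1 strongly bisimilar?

Answer: BISIMILAR

Analysis:
Refine partition for ~:
  P[0] = {{0,1,2,3,4,5}}
  P[1] = {{0,1},{2},{3},{4,5}}
  P[2] = {{0,1},{2},{3},{4},{5}}
5 equivalence class(es) (converged in 3)
0∈{0,1}, 1∈{0,1}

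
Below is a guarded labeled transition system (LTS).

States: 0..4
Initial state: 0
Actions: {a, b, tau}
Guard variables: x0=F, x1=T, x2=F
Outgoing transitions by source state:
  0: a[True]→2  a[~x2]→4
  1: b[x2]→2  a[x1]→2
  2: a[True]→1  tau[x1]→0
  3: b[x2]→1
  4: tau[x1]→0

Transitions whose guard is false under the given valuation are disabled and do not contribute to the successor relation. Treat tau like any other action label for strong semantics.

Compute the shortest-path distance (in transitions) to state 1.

Answer: 2

Trace:
Breadth-first toward 1:
  L0 = {0}
  L1 = {2,4}
  L2 = {1}
depth(1)=2, e.g. a·a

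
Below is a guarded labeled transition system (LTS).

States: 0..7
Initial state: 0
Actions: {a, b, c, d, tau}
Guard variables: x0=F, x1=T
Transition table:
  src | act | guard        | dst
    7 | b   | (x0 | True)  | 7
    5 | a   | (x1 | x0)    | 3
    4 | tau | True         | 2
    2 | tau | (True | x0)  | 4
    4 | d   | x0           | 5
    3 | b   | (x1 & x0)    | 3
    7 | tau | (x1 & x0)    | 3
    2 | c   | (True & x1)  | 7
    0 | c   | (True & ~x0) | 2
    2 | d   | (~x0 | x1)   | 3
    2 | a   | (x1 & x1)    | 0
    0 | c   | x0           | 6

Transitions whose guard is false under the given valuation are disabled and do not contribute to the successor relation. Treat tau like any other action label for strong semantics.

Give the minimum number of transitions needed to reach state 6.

Layered search for 6:
  Layer 0: {0}
  Layer 1: {2}
  Layer 2: {3,4,7}
6 never appears.

Answer: UNREACHABLE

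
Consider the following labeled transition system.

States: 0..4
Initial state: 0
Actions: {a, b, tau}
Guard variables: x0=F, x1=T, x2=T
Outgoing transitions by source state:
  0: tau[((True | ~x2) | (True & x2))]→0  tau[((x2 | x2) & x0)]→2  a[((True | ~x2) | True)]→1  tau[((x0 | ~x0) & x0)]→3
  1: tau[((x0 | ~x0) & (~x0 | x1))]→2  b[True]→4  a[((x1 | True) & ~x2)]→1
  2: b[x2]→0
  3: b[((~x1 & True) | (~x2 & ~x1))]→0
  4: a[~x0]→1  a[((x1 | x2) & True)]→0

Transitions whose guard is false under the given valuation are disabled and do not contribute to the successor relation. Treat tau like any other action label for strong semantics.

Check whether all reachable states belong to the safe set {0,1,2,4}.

Answer: INVARIANT HOLDS

Working:
Allowed set {0,1,2,4}
R = {0,1,2,4}
  0: ok
  1: ok
  2: ok
  4: ok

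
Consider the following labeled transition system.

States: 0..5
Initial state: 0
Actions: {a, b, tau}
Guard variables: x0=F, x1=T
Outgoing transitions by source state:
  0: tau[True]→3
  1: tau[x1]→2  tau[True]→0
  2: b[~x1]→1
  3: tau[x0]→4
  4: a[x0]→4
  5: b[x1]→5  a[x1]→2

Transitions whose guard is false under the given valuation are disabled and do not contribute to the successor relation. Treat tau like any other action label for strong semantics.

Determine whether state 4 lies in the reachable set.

Guard filter leaves 5 enabled edge(s).
depth 0: {0}
depth 1: {3}  now seen {0,3}
Reachable = {0,3}

Answer: UNREACHABLE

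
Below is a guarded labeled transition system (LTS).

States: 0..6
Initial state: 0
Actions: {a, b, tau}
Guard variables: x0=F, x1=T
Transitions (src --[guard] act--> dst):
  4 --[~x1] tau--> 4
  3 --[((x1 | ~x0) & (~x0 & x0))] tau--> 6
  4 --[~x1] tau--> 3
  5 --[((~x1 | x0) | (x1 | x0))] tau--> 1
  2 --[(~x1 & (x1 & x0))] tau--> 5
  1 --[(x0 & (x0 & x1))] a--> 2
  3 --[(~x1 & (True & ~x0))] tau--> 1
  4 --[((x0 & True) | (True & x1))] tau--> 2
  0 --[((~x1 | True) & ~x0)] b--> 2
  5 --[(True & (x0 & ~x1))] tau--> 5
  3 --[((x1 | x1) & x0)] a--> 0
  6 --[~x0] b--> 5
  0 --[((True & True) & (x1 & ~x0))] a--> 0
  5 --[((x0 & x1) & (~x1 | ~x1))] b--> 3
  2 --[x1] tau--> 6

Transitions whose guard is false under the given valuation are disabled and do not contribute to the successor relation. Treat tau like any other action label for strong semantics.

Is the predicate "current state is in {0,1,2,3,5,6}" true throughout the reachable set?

Inv-set: {0,1,2,3,5,6}
Reach set: {0,1,2,5,6}
  0: ok
  1: ok
  2: ok
  5: ok
  6: ok

Answer: INVARIANT HOLDS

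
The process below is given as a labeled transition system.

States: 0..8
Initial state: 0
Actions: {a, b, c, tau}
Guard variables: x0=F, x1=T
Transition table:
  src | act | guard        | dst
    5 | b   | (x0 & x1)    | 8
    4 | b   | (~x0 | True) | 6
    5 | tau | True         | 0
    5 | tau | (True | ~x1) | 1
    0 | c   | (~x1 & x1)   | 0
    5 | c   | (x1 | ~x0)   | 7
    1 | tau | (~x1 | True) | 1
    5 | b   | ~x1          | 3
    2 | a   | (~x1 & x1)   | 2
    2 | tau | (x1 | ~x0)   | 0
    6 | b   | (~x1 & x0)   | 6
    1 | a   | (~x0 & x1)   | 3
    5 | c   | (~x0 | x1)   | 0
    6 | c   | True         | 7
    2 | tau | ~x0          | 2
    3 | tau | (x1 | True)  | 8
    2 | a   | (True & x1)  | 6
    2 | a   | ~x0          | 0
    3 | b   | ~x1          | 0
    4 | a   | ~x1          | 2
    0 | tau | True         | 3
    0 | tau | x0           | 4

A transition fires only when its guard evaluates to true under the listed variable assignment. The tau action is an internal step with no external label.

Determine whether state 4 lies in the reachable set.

Guard filter leaves 14 enabled edge(s).
L0 = {0}
L1 = {3}  now seen {0,3}
L2 = {8}  now seen {0,3,8}
R = {0,3,8}

Answer: UNREACHABLE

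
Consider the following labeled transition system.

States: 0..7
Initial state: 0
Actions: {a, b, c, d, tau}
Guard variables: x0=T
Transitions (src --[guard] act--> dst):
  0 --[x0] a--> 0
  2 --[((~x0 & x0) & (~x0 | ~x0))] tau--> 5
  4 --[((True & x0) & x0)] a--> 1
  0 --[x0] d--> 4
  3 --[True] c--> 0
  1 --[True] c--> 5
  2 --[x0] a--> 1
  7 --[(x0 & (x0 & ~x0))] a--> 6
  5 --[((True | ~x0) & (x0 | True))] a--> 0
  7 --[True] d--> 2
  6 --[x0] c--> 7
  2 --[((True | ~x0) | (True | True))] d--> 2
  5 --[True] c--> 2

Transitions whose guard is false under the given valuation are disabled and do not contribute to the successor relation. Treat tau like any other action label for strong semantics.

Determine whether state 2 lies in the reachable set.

Answer: REACHABLE

Working:
11 transition(s) survive guard evaluation.
L0 = {0}
L1 = {4}  total {0,4}
L2 = {1}  total {0,1,4}
L3 = {5}  total {0,1,4,5}
L4 = {2}  total {0,1,2,4,5}
Reach set: {0,1,2,4,5}
trace reaching 2: d·a·c·c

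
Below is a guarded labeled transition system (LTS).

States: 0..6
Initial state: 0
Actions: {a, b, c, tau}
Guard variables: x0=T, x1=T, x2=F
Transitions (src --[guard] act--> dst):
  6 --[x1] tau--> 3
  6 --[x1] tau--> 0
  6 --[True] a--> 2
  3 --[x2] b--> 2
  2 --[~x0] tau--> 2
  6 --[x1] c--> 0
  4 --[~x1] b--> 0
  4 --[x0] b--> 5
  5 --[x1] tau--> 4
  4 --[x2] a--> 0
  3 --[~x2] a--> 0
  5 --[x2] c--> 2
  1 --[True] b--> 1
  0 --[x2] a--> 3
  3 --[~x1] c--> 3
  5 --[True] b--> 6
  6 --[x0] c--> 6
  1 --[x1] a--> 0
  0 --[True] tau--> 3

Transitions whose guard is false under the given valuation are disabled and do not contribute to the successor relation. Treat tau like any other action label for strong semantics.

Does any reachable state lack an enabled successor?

Reach set: {0,3}
  0: tau→3  [1 out]
  3: a→0  [1 out]

Answer: DEADLOCK-FREE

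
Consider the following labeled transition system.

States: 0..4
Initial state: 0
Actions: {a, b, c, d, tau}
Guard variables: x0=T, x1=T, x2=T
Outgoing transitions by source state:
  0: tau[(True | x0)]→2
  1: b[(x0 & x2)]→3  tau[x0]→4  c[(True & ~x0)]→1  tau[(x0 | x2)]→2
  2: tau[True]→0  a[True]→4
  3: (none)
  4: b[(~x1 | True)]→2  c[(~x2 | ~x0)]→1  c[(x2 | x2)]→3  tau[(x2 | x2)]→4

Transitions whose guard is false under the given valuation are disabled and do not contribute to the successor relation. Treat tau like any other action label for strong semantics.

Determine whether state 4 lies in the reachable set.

After dropping false guards: 9 live edges.
depth 0: {0}
depth 1: {2}  cumulative {0,2}
depth 2: {4}  cumulative {0,2,4}
depth 3: {3}  cumulative {0,2,3,4}
Reachable = {0,2,3,4}
witness 4: tau·a

Answer: REACHABLE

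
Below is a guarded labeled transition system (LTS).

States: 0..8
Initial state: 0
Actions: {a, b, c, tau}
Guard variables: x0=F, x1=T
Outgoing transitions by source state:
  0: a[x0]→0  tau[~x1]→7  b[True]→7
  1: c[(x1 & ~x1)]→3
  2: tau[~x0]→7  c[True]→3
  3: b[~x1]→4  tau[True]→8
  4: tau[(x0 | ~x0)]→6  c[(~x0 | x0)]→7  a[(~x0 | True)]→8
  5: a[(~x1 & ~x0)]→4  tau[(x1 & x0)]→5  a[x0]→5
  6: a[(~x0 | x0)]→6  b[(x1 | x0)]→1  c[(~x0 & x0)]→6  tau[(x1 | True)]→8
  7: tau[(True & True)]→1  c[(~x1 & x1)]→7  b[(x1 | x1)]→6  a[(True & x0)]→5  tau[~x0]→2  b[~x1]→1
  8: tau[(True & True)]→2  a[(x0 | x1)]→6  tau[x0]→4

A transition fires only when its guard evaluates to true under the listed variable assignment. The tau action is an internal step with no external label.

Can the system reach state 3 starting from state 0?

Answer: REACHABLE

Trace:
Guard filter leaves 15 enabled edge(s).
Layer 0: {0}
Layer 1: {7}  now seen {0,7}
Layer 2: {1,2,6}  now seen {0,1,2,6,7}
Layer 3: {3,8}  now seen {0,1,2,3,6,7,8}
R = {0,1,2,3,6,7,8}
trace reaching 3: b·tau·c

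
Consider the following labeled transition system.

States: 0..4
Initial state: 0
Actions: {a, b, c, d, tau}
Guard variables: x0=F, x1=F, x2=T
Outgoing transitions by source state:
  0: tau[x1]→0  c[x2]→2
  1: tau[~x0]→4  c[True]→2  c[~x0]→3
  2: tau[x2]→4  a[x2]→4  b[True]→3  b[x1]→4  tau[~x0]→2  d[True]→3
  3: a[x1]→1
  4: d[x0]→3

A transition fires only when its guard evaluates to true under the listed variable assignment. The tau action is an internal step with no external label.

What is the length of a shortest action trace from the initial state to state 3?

Answer: 2

Trace:
Layered search for 3:
  L0 = {0}
  L1 = {2}
  L2 = {3,4}
3 enters at depth 2; path c·b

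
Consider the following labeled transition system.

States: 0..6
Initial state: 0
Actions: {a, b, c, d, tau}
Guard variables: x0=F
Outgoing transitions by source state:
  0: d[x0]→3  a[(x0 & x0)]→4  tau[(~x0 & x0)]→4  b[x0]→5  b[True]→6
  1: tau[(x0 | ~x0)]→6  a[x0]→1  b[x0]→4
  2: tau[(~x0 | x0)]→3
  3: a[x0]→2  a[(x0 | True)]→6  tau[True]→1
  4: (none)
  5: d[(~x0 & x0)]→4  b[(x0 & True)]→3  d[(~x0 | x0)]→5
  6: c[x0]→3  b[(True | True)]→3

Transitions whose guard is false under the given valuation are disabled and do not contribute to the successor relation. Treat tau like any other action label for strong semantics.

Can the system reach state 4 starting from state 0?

7 transition(s) survive guard evaluation.
depth 0: {0}
depth 1: {6}  total {0,6}
depth 2: {3}  total {0,3,6}
depth 3: {1}  total {0,1,3,6}
Reachable = {0,1,3,6}

Answer: UNREACHABLE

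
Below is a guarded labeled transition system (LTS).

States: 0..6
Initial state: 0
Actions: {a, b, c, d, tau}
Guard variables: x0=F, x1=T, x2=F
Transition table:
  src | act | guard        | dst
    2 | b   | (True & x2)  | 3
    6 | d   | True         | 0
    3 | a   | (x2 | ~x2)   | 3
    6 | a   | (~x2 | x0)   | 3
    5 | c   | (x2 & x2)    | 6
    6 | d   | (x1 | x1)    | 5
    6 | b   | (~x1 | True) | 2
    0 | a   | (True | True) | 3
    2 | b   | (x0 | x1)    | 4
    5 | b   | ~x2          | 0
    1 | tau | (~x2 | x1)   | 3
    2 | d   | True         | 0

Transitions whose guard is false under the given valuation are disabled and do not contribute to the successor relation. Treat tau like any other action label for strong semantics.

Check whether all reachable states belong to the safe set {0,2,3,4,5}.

Answer: INVARIANT HOLDS

Working:
Allowed set {0,2,3,4,5}
Reachable = {0,3}
  0: ok
  3: ok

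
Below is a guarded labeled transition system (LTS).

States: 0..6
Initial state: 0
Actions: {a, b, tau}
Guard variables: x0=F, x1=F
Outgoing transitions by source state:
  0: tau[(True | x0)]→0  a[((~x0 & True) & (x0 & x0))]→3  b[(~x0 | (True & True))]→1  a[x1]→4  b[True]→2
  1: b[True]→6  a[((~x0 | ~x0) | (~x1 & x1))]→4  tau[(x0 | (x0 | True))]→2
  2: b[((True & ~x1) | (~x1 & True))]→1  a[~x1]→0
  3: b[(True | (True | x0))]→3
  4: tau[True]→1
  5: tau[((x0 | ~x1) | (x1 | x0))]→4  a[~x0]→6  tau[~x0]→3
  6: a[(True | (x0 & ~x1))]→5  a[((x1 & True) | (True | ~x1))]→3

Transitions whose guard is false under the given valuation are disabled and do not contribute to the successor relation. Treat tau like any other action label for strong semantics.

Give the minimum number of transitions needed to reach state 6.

BFS to 6:
  Layer 0: {0}
  Layer 1: {1,2}
  Layer 2: {4,6}
first hit 6 at d=2 via b·b

Answer: 2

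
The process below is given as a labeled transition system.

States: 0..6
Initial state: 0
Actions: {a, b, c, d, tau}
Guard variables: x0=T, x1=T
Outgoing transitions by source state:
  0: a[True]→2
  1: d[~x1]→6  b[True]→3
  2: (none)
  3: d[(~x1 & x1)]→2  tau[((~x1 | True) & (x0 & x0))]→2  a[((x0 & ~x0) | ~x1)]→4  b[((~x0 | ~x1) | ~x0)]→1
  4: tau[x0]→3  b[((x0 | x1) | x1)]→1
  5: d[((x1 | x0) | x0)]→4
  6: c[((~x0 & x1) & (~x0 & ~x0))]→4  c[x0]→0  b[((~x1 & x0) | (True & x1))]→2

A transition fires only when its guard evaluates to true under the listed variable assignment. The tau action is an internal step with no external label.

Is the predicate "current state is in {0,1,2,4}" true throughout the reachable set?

Inv-set: {0,1,2,4}
Reachable = {0,2}
  0: ✓
  2: ✓

Answer: INVARIANT HOLDS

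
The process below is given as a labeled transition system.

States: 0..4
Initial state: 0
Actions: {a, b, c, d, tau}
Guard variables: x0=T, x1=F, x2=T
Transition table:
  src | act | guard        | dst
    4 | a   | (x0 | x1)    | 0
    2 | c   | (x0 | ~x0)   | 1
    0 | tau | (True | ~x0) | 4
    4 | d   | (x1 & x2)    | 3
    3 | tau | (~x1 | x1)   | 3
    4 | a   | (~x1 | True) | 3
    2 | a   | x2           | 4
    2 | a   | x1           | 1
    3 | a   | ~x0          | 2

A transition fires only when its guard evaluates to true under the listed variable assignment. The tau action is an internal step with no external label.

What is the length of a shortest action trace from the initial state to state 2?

Answer: UNREACHABLE

Working:
Breadth-first toward 2:
  depth 0: {0}
  depth 1: {4}
  depth 2: {3}
2 never appears.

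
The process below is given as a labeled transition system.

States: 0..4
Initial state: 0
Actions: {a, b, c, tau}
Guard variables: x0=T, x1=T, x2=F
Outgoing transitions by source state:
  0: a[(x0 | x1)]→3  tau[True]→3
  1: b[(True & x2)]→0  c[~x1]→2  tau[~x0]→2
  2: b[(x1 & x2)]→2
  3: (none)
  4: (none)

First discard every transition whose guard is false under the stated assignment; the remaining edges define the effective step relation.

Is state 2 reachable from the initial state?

2 transition(s) survive guard evaluation.
depth 0: {0}
depth 1: {3}  total {0,3}
Reach set: {0,3}

Answer: UNREACHABLE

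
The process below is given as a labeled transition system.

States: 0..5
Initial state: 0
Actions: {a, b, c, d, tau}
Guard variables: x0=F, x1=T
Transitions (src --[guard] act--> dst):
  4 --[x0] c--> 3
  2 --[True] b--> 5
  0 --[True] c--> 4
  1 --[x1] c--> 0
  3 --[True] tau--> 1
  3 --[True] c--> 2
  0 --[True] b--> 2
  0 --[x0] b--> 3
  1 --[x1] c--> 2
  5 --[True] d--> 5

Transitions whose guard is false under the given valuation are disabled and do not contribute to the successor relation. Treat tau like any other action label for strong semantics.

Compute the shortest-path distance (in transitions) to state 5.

Layered search for 5:
  depth 0: {0}
  depth 1: {2,4}
  depth 2: {5}
5 enters at depth 2; path b·b

Answer: 2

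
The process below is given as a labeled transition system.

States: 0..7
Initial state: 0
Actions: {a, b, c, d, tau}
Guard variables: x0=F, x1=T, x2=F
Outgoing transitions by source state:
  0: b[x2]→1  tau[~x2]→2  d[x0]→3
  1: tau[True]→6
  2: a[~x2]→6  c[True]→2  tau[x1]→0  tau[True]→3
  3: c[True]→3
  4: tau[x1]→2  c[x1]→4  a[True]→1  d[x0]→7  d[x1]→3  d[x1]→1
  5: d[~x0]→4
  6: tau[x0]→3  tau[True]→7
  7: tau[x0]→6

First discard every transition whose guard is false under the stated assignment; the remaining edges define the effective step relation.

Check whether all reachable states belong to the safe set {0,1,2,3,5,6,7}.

Answer: INVARIANT HOLDS

Analysis:
Inv-set: {0,1,2,3,5,6,7}
Reach set: {0,2,3,6,7}
  0: ✓
  2: ✓
  3: ✓
  6: ✓
  7: ✓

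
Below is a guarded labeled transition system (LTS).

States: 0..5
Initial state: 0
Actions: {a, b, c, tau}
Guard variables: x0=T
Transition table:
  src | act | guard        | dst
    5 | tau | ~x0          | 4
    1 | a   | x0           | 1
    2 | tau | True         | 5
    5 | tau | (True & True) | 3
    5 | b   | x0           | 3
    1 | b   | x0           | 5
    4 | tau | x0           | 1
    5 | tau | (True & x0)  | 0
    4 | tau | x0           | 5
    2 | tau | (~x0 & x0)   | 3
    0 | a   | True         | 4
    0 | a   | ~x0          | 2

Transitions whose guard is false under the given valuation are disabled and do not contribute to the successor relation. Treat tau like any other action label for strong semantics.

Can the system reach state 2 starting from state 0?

Answer: UNREACHABLE

Working:
9 transition(s) survive guard evaluation.
depth 0: {0}
depth 1: {4}  cumulative {0,4}
depth 2: {1,5}  cumulative {0,1,4,5}
depth 3: {3}  cumulative {0,1,3,4,5}
Reachable = {0,1,3,4,5}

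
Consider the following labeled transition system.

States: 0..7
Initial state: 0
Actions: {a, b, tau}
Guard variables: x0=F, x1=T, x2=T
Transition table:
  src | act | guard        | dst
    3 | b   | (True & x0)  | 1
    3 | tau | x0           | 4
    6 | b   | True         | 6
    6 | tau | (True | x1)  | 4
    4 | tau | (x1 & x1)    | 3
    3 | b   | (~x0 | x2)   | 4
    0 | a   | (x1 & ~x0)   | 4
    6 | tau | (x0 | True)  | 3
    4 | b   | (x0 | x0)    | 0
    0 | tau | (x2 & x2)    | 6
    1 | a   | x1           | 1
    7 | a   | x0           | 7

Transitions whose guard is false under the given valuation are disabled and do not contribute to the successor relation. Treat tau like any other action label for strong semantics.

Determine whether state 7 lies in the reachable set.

Answer: UNREACHABLE

Working:
After dropping false guards: 8 live edges.
depth 0: {0}
depth 1: {4,6}  now seen {0,4,6}
depth 2: {3}  now seen {0,3,4,6}
R = {0,3,4,6}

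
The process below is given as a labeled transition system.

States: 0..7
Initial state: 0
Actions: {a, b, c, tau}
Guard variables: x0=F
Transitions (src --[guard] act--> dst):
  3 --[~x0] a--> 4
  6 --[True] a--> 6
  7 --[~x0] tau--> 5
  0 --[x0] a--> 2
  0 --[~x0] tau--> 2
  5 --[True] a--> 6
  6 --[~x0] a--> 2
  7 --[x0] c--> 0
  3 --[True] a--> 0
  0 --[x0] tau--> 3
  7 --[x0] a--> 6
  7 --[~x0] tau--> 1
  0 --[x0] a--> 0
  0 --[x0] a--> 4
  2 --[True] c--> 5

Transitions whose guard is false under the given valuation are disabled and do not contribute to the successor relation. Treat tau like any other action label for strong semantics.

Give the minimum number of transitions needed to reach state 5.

Breadth-first toward 5:
  depth 0: {0}
  depth 1: {2}
  depth 2: {5}
first hit 5 at d=2 via tau·c

Answer: 2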